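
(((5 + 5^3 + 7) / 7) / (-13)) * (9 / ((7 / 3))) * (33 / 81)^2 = -0.96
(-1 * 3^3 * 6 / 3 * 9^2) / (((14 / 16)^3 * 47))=-2239488 / 16121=-138.92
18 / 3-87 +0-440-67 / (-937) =-488110 / 937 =-520.93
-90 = -90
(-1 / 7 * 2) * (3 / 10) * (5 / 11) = -3 / 77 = -0.04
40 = 40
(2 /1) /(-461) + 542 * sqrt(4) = 499722 /461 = 1084.00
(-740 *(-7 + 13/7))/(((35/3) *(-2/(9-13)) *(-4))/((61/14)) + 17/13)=-63376560/67403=-940.26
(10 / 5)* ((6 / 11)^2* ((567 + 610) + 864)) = 146952 / 121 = 1214.48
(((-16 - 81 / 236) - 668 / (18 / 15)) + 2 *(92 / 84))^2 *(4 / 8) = 8003133498361 / 49123872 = 162917.40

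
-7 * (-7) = 49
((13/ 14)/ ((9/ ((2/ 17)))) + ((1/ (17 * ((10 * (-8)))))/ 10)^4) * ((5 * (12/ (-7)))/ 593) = -26160742400000063/ 149106874183680000000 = -0.00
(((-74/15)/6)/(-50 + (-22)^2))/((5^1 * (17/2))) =-37/830025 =-0.00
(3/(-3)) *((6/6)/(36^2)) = -1/1296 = -0.00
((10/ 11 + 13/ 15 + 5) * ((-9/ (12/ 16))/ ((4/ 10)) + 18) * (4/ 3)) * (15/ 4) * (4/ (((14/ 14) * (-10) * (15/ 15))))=8944/ 55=162.62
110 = 110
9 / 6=3 / 2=1.50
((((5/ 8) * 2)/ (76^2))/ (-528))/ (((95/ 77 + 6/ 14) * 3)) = -35/ 425852928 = -0.00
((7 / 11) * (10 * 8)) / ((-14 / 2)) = -80 / 11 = -7.27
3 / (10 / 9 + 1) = 27 / 19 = 1.42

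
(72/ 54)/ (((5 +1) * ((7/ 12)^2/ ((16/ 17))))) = 512/ 833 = 0.61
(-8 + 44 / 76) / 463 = -141 / 8797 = -0.02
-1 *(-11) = 11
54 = 54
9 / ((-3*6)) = -1 / 2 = -0.50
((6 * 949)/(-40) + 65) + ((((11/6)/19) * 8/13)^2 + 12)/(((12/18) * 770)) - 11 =-88.33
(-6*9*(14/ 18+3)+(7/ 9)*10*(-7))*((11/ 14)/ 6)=-33.84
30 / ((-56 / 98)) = -105 / 2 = -52.50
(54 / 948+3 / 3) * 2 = 167 / 79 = 2.11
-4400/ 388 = -1100/ 97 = -11.34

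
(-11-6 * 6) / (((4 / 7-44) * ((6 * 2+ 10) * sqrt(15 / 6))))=329 * sqrt(10) / 33440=0.03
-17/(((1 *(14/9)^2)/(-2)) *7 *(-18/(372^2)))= -5293188/343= -15432.03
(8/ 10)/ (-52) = -1/ 65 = -0.02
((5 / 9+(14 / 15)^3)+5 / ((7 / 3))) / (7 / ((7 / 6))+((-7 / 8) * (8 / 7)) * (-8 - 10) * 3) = 41479 / 708750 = 0.06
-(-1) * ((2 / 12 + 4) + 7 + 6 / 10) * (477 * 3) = 168381 / 10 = 16838.10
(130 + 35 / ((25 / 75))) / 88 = 235 / 88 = 2.67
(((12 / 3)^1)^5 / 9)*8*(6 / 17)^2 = 32768 / 289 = 113.38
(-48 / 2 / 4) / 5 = -1.20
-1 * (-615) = 615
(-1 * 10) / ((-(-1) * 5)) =-2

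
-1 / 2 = -0.50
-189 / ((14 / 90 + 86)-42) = -4.28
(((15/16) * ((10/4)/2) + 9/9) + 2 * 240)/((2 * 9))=30859/1152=26.79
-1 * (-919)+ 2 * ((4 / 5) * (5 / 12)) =2759 / 3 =919.67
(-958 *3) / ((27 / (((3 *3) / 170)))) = -479 / 85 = -5.64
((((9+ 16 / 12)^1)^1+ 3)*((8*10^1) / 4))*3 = 800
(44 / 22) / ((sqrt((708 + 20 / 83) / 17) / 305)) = 305 * sqrt(5184014) / 7348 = 94.51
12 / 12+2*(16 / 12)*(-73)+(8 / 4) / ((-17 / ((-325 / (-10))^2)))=-32429 / 102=-317.93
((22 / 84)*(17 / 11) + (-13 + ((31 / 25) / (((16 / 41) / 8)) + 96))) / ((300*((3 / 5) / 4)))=2.42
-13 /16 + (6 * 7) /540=-529 /720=-0.73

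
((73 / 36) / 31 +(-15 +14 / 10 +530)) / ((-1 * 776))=-2881877 / 4330080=-0.67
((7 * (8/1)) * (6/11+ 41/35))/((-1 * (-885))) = 5288/48675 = 0.11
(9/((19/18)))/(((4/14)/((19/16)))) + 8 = 695/16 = 43.44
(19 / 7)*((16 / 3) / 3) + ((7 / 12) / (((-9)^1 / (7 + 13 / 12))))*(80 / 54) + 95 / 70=82766 / 15309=5.41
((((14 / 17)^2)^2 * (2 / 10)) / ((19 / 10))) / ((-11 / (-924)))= 6453888 / 1586899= 4.07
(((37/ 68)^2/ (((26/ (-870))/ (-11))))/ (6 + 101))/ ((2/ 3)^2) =58955985/ 25727936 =2.29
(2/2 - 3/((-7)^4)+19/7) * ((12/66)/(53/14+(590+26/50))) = 891500/784810411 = 0.00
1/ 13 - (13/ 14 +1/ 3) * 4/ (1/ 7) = -1375/ 39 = -35.26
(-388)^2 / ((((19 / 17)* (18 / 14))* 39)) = 2686.27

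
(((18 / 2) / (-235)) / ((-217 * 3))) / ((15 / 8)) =8 / 254975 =0.00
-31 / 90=-0.34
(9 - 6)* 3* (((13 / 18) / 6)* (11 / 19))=143 / 228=0.63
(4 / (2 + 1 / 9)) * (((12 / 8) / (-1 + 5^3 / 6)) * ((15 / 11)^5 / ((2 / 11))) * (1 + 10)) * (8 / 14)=492075000 / 21065737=23.36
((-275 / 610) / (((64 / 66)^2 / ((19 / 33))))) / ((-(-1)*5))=-6897 / 124928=-0.06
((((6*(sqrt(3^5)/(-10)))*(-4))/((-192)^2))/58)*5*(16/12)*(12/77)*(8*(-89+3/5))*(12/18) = -221*sqrt(3)/44660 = -0.01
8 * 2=16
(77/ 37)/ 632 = 77/ 23384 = 0.00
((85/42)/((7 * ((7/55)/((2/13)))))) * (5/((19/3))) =23375/84721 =0.28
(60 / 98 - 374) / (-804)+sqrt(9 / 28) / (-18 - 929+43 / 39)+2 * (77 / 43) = 1713428 / 423507 - 117 * sqrt(7) / 516460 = 4.05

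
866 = 866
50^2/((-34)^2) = 2.16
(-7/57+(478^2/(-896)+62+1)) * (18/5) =-7359243/10640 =-691.66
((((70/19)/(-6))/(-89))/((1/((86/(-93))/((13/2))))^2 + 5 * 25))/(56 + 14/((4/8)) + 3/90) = 0.00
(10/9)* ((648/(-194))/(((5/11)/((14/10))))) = -5544/485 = -11.43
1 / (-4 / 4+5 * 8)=1 / 39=0.03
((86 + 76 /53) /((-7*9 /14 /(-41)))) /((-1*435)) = -379988 /207495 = -1.83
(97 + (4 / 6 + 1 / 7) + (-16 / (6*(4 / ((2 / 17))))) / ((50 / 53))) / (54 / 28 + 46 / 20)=72684 / 3145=23.11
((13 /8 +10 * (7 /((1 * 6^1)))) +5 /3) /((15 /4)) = 359 /90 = 3.99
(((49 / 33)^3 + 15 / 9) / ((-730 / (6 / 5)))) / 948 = -44386 / 5181216975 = -0.00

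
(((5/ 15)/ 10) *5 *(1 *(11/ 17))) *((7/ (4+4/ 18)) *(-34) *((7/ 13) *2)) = -1617/ 247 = -6.55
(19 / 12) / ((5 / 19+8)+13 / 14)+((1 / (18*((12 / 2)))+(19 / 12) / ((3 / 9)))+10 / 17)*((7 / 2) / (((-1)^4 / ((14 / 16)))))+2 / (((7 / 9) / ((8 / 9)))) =1578252149 / 83795040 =18.83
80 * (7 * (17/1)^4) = 46771760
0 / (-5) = 0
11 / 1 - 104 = -93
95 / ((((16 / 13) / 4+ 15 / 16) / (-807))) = -61568.80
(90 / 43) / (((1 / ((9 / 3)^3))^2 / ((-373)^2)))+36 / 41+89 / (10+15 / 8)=35554549524866 / 167485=212284977.91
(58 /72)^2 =841 /1296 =0.65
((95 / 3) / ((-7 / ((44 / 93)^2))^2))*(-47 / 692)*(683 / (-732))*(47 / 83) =33576138537040 / 28895114131058259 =0.00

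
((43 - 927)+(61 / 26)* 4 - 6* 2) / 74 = -5763 / 481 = -11.98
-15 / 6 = -5 / 2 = -2.50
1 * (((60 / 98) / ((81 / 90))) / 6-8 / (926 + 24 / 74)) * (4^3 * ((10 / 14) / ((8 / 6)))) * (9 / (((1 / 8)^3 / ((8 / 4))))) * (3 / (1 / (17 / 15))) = 661433253888 / 5877991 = 112527.10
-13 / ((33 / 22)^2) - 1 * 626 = -5686 / 9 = -631.78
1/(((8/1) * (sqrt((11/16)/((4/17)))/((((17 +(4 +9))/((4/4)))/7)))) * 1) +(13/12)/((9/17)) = 30 * sqrt(187)/1309 +221/108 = 2.36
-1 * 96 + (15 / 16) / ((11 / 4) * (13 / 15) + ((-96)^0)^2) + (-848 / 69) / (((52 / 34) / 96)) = -210533045 / 242788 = -867.15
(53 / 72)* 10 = 265 / 36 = 7.36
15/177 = 5/59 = 0.08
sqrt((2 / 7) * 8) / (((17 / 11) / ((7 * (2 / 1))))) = 88 * sqrt(7) / 17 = 13.70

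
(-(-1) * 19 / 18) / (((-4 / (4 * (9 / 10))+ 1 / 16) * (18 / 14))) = -1064 / 1359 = -0.78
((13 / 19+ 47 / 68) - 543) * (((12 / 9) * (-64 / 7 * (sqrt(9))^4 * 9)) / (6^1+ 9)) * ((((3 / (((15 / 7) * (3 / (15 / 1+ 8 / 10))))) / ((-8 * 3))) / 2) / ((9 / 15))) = -663390492 / 8075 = -82153.62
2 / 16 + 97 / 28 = 3.59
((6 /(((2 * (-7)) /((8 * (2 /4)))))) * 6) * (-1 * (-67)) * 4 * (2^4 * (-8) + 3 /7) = 17231328 /49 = 351659.76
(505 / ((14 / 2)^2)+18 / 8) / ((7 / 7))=2461 / 196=12.56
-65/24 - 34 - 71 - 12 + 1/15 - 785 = -108557/120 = -904.64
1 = 1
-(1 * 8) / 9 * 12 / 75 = -32 / 225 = -0.14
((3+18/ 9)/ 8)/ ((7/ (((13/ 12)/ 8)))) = 65/ 5376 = 0.01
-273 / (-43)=273 / 43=6.35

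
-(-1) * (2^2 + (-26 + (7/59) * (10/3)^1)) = -3824/177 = -21.60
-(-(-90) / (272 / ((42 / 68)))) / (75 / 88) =-0.24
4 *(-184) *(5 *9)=-33120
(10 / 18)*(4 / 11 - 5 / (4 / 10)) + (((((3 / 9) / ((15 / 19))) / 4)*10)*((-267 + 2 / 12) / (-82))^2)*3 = 427990529 / 15976224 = 26.79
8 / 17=0.47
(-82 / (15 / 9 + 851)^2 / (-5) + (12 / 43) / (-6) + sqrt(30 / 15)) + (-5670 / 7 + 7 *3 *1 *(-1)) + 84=-525481188563 / 703411630 + sqrt(2)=-745.63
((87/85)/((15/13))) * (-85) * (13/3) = -4901/15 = -326.73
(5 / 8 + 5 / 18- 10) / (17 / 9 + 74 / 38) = -12445 / 5248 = -2.37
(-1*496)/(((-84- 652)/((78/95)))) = 0.55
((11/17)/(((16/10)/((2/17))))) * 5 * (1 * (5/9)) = 1375/10404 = 0.13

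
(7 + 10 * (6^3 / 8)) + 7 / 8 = 2223 / 8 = 277.88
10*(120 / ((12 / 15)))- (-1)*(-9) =1491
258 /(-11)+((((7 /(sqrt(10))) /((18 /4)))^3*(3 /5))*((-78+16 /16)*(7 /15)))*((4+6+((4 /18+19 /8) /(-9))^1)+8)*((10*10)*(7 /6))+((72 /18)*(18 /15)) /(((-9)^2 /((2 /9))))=-14852833303*sqrt(10) /8857350-313294 /13365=-5326.24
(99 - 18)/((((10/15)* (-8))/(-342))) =5194.12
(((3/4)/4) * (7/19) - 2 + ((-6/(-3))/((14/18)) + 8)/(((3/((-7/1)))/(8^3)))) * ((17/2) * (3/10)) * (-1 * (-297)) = -58163030937/6080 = -9566287.98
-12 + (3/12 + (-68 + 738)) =2633/4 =658.25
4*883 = 3532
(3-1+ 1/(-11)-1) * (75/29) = 750/319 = 2.35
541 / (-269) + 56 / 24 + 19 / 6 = 1877 / 538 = 3.49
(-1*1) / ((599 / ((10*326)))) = -3260 / 599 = -5.44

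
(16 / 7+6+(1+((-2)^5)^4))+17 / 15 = 110101574 / 105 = 1048586.42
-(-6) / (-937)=-6 / 937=-0.01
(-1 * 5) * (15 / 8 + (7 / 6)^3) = -935 / 54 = -17.31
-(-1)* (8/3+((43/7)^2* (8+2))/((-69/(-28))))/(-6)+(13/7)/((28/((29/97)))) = -102108745/3935484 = -25.95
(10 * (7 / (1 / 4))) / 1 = 280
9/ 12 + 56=227/ 4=56.75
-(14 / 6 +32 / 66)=-31 / 11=-2.82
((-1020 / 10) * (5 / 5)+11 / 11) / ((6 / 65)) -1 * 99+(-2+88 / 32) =-14309 / 12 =-1192.42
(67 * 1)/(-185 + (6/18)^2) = -603/1664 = -0.36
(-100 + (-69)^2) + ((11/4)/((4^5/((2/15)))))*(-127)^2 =143363339/30720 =4666.78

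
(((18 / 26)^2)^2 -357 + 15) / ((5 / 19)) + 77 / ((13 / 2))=-183773029 / 142805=-1286.88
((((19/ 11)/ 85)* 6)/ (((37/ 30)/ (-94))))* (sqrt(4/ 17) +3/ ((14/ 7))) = -96444/ 6919 - 128592* sqrt(17)/ 117623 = -18.45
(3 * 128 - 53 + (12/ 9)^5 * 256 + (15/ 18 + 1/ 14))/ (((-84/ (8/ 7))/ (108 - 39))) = -110380588/ 83349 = -1324.32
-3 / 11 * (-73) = 219 / 11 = 19.91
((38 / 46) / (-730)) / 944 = -19 / 15849760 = -0.00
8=8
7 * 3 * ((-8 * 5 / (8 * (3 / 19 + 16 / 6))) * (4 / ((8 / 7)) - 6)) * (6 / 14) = 12825 / 322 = 39.83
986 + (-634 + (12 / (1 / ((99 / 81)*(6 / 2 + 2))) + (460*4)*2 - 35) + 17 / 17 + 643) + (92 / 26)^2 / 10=11954009 / 2535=4715.59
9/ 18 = 1/ 2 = 0.50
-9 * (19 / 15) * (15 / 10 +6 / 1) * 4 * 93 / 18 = -1767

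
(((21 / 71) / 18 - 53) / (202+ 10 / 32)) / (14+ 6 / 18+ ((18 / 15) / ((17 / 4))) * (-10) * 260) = 3069656 / 8436719343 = 0.00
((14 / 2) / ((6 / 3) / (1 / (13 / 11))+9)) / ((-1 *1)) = -77 / 125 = -0.62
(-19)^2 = 361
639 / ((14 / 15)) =9585 / 14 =684.64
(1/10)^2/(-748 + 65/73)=-73/5453900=-0.00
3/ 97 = 0.03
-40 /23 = -1.74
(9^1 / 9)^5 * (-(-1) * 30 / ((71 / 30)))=900 / 71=12.68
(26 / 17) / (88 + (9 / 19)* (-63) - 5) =247 / 8585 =0.03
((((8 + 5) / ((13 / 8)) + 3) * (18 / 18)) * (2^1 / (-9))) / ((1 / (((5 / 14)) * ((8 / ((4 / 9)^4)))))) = -40095 / 224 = -179.00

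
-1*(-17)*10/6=85/3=28.33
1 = 1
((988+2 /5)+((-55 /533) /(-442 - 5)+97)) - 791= 350705747 /1191255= 294.40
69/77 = 0.90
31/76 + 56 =4287/76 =56.41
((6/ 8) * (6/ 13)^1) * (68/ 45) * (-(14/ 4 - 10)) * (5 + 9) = 238/ 5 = 47.60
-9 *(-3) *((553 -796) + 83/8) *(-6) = 150741/4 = 37685.25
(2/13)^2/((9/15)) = 20/507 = 0.04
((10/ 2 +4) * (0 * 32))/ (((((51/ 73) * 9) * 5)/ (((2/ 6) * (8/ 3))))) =0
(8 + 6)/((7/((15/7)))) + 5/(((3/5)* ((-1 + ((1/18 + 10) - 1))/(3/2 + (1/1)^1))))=1395/203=6.87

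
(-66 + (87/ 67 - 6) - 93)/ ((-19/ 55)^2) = -33178200/ 24187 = -1371.74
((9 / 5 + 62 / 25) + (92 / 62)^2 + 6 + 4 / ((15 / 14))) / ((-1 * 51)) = -1168711 / 3675825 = -0.32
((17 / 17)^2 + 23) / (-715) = -24 / 715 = -0.03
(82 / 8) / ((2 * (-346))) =-41 / 2768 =-0.01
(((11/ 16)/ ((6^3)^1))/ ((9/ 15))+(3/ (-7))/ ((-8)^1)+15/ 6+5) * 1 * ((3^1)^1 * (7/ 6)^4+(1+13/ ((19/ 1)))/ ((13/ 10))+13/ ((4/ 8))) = 1923142683463/ 7744149504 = 248.33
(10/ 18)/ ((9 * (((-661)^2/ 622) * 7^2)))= 3110/ 1734139449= 0.00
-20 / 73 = -0.27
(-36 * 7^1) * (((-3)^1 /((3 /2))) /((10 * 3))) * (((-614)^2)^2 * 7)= 83570078601408 /5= 16714015720281.60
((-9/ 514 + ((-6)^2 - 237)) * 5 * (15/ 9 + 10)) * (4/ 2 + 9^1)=-128986.24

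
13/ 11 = 1.18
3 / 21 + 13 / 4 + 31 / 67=7233 / 1876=3.86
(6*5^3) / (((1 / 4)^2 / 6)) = 72000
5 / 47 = 0.11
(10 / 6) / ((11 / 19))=95 / 33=2.88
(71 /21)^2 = 5041 /441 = 11.43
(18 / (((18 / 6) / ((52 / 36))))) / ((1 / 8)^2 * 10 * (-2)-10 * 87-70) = -416 / 45135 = -0.01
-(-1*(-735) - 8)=-727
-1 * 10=-10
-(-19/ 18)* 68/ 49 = 646/ 441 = 1.46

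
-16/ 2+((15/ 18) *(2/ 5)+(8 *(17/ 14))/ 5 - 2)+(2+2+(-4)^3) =-7111/ 105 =-67.72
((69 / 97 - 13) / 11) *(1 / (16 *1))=-149 / 2134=-0.07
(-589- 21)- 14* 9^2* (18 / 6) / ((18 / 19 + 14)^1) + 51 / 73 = -8675305 / 10366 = -836.90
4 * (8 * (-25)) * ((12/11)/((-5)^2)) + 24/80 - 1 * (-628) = 65273/110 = 593.39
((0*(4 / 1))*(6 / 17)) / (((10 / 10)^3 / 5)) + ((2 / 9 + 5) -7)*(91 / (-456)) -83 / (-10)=44399 / 5130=8.65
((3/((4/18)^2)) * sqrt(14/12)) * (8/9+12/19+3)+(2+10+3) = 15+6957 * sqrt(42)/152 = 311.62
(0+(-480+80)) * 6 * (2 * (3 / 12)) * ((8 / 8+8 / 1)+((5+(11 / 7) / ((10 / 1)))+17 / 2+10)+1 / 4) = -276420 / 7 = -39488.57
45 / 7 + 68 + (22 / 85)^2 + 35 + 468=29206838 / 50575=577.50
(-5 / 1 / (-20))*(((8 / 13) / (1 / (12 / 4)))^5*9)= 17915904 / 371293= 48.25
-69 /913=-0.08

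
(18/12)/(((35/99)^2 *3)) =4.00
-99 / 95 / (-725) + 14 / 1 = 964349 / 68875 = 14.00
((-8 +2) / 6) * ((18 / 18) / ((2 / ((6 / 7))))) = -3 / 7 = -0.43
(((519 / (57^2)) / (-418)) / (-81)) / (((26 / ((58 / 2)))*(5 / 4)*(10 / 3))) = 5017 / 3972389850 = 0.00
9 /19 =0.47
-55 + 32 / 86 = -2349 / 43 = -54.63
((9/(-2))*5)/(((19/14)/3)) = -945/19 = -49.74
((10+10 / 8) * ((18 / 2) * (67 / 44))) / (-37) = -27135 / 6512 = -4.17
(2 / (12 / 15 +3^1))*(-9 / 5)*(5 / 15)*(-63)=378 / 19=19.89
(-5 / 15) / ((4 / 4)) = -1 / 3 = -0.33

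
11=11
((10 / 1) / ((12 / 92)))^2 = 52900 / 9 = 5877.78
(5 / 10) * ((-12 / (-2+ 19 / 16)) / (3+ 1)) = 24 / 13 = 1.85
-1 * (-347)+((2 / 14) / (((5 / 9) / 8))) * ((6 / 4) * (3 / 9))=12181 / 35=348.03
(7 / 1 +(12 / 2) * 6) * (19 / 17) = 817 / 17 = 48.06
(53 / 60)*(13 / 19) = 0.60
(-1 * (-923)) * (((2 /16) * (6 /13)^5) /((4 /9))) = 155277 /28561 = 5.44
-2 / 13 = -0.15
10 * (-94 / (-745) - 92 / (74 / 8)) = -541364 / 5513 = -98.20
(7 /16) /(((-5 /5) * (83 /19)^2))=-2527 /110224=-0.02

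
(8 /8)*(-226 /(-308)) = 113 /154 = 0.73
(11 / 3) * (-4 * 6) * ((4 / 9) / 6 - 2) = 4576 / 27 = 169.48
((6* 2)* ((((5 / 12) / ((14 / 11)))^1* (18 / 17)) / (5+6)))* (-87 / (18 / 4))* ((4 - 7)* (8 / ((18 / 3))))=3480 / 119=29.24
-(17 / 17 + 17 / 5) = -22 / 5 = -4.40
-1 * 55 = -55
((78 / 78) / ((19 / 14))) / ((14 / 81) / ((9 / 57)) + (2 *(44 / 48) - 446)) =-6804 / 4091327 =-0.00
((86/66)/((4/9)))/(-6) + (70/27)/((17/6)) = 5741/13464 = 0.43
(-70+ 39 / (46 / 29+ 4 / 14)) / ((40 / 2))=-18683 / 7600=-2.46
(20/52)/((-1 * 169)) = -5/2197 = -0.00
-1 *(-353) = 353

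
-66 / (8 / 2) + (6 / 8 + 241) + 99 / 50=22723 / 100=227.23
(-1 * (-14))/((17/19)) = 266/17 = 15.65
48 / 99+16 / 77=160 / 231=0.69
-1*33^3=-35937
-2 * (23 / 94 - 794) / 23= 74613 / 1081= 69.02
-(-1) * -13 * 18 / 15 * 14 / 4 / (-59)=0.93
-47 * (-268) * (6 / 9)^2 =50384 / 9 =5598.22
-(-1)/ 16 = 1/ 16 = 0.06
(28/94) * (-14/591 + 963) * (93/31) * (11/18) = 43822163/83331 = 525.88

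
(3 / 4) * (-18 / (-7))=27 / 14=1.93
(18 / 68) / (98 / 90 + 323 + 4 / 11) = 4455 / 5460536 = 0.00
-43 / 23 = -1.87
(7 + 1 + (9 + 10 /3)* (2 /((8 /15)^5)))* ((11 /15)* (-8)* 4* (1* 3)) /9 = -104463667 /23040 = -4534.01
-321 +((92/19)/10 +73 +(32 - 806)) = -97044/95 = -1021.52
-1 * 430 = -430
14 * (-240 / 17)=-3360 / 17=-197.65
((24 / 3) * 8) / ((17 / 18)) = 1152 / 17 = 67.76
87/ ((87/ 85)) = 85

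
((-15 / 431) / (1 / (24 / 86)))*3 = -540 / 18533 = -0.03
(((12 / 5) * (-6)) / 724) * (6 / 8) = -27 / 1810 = -0.01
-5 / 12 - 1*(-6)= 67 / 12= 5.58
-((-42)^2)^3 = -5489031744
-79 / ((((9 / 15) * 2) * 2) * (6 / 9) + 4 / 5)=-395 / 12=-32.92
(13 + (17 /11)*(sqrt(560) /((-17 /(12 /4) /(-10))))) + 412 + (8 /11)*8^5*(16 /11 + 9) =120*sqrt(35) /11 + 30197985 /121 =249634.66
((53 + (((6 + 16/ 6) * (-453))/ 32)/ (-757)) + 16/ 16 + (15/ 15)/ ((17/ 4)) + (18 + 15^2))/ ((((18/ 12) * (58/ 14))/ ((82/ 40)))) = 98.11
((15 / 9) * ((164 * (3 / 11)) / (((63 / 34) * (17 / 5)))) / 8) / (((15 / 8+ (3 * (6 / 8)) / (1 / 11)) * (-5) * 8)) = -205 / 147609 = -0.00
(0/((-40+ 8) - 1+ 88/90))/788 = 0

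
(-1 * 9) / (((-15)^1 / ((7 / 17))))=21 / 85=0.25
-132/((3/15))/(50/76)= -5016/5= -1003.20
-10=-10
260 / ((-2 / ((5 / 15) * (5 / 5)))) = -130 / 3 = -43.33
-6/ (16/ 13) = -39/ 8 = -4.88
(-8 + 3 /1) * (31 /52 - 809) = 210185 /52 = 4042.02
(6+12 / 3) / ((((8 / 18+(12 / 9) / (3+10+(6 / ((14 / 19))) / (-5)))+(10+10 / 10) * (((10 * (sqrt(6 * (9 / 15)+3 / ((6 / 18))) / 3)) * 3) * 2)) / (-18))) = 81078570 / 489042792251 - 19053625140 * sqrt(35) / 489042792251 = -0.23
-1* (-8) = 8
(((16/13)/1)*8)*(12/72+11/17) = 8.01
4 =4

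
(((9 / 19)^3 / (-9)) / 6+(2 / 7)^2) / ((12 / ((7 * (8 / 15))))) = 53549 / 2160585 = 0.02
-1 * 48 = -48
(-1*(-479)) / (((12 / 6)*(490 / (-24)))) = -2874 / 245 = -11.73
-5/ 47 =-0.11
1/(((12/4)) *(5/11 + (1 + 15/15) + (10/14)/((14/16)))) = 539/5289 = 0.10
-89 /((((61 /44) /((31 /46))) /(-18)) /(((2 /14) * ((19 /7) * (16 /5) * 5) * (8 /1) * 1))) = 2657115648 /68747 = 38650.64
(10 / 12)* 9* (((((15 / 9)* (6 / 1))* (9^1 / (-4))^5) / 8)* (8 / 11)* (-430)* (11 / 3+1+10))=317388375 / 128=2479596.68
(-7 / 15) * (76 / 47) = -532 / 705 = -0.75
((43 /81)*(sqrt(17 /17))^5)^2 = 1849 /6561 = 0.28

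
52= 52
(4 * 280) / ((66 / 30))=5600 / 11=509.09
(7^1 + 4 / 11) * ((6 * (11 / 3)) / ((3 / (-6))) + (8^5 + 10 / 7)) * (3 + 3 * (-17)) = -890655264 / 77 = -11566951.48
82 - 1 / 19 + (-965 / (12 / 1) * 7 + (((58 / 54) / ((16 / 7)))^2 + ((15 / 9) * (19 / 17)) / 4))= -28951231957 / 60279552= -480.28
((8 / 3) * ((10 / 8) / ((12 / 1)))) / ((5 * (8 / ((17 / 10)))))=17 / 1440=0.01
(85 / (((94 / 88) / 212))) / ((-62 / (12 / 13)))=-4757280 / 18941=-251.16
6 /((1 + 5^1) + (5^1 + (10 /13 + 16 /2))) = 78 /257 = 0.30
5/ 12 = 0.42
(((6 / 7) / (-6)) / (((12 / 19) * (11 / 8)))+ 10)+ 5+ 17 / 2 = 10781 / 462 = 23.34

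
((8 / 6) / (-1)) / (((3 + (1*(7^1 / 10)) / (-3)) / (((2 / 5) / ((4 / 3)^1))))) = -12 / 83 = -0.14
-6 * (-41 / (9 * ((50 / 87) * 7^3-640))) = -1189 / 19265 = -0.06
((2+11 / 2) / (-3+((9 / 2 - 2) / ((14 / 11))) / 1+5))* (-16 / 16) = -70 / 37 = -1.89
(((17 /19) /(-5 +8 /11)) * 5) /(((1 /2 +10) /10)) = -18700 /18753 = -1.00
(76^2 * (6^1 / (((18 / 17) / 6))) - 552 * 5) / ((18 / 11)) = 1064932 / 9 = 118325.78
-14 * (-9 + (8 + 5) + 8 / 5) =-392 / 5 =-78.40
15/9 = 5/3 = 1.67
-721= -721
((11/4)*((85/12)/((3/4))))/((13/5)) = 4675/468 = 9.99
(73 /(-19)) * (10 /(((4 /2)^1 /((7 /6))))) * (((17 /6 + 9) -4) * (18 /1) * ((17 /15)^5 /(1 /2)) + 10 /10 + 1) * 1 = -34230052444 /2885625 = -11862.27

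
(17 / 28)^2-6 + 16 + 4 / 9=76297 / 7056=10.81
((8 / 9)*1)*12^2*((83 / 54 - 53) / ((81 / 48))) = -2845696 / 729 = -3903.56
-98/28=-7/2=-3.50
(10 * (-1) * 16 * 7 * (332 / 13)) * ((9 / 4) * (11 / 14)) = -657360 / 13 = -50566.15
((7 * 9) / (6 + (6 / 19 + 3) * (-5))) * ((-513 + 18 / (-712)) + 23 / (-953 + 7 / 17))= 196691224471 / 64376548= 3055.32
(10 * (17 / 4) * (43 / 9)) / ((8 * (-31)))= -3655 / 4464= -0.82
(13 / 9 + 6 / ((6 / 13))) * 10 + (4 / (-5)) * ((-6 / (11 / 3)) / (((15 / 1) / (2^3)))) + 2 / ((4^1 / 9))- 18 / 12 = 366653 / 2475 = 148.14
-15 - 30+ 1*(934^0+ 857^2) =734405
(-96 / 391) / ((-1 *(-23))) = -96 / 8993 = -0.01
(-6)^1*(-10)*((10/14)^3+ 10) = 213300/343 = 621.87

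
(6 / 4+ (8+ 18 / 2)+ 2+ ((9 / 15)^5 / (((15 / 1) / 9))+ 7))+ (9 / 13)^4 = 24791282563 / 892531250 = 27.78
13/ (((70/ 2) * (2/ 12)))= 78/ 35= 2.23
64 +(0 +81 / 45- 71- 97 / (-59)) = -1049 / 295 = -3.56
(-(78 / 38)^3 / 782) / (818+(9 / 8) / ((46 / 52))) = -118638 / 8788717919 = -0.00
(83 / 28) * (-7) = -83 / 4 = -20.75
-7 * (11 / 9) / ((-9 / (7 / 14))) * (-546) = -7007 / 27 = -259.52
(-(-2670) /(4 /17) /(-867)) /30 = -89 /204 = -0.44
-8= -8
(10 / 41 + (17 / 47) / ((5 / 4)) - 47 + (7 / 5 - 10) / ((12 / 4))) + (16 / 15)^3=-312952958 / 6503625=-48.12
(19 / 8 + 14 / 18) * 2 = 227 / 36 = 6.31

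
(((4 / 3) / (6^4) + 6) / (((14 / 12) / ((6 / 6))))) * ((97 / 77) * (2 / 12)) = 565801 / 523908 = 1.08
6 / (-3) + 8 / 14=-10 / 7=-1.43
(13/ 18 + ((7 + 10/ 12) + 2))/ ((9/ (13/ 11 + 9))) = 10640/ 891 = 11.94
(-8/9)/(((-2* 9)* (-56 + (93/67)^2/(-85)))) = -0.00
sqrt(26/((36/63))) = sqrt(182)/2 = 6.75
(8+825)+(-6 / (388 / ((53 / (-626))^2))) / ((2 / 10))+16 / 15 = 834.07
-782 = -782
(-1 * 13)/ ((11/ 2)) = -26/ 11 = -2.36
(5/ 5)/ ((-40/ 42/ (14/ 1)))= -14.70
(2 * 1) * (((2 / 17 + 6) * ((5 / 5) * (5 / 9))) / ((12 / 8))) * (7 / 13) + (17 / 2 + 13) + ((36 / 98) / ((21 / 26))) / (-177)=444700813 / 18577566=23.94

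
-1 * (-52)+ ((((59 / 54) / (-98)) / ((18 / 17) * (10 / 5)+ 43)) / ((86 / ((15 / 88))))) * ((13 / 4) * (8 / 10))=694197487 / 13349952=52.00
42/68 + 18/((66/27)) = 2985/374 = 7.98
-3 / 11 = -0.27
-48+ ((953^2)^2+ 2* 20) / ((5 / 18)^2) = 267249322420404 / 25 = 10689972896816.16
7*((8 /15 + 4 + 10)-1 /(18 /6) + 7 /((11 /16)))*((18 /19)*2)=337932 /1045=323.38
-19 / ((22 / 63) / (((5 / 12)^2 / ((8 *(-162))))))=3325 / 456192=0.01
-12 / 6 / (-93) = 2 / 93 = 0.02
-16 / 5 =-3.20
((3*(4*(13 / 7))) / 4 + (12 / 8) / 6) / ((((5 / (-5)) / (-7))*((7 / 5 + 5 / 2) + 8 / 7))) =5705 / 706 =8.08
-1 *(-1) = 1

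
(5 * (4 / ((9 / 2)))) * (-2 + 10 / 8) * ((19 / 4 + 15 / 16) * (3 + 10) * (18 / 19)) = -17745 / 76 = -233.49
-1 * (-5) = 5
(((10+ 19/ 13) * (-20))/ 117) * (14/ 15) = -8344/ 4563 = -1.83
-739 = -739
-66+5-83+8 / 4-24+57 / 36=-164.42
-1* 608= -608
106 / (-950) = -53 / 475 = -0.11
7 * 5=35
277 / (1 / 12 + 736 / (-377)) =-1253148 / 8455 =-148.21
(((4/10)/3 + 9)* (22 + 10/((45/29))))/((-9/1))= -28.87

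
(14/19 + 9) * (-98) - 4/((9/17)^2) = -1490494/1539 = -968.48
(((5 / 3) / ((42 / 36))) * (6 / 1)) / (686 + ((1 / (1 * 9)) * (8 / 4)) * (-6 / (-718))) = 16155 / 1292942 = 0.01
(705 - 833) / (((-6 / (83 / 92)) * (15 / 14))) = 18592 / 1035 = 17.96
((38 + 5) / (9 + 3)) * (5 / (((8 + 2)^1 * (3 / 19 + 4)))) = 0.43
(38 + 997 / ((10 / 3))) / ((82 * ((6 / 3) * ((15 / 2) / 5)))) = 3371 / 2460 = 1.37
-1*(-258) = 258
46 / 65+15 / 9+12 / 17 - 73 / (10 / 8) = -55.32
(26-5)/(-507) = -7/169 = -0.04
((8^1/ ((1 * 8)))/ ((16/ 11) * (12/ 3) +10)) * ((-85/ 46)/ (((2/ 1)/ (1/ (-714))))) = 55/ 672336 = 0.00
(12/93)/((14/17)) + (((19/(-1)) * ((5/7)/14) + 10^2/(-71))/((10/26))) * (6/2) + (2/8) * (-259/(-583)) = -4597338419/251503868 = -18.28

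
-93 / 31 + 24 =21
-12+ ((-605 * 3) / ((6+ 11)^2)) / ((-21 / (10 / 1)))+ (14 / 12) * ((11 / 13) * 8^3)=39166562 / 78897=496.43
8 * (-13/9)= -104/9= -11.56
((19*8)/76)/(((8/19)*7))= 19/28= 0.68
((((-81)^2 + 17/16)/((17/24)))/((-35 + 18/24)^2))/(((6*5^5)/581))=244003732/997103125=0.24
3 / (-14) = -3 / 14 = -0.21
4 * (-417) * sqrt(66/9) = -556 * sqrt(66) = -4516.97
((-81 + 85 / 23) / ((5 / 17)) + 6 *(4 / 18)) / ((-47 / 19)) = 1714142 / 16215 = 105.71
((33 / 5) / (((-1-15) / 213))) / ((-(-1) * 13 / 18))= -63261 / 520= -121.66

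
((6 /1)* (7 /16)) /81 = 7 /216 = 0.03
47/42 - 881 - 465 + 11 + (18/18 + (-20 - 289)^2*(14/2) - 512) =27993929/42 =666522.12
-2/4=-1/2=-0.50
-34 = -34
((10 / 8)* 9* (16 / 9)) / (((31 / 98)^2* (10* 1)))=19208 / 961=19.99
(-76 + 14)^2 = 3844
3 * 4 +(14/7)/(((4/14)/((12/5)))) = 144/5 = 28.80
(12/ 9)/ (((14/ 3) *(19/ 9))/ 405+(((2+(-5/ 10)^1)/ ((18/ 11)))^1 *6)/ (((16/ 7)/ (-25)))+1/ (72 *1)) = -466560/ 21036503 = -0.02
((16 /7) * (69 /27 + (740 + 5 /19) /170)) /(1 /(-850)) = -16070000 /1197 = -13425.23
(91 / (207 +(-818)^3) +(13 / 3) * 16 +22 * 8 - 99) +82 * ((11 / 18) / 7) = 407139152309 / 2652509475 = 153.49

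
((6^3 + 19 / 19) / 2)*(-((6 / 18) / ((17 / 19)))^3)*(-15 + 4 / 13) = 284284973 / 3448926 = 82.43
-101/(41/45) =-4545/41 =-110.85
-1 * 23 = -23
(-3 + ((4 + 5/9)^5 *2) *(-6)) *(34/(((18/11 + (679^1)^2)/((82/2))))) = -7107061401902/99821724327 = -71.20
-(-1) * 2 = 2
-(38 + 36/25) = -986/25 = -39.44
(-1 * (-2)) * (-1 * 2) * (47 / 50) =-94 / 25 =-3.76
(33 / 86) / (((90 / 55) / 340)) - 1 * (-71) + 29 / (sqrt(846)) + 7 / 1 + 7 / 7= 29 * sqrt(94) / 282 + 20476 / 129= 159.73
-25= -25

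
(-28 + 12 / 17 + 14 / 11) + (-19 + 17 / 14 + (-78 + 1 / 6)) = -477682 / 3927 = -121.64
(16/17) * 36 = 576/17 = 33.88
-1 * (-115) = 115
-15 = -15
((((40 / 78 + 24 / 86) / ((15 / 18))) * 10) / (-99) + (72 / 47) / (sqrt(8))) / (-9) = 5312 / 498069 - 2 * sqrt(2) / 47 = -0.05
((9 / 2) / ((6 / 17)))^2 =2601 / 16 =162.56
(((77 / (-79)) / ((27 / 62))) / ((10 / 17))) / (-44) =3689 / 42660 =0.09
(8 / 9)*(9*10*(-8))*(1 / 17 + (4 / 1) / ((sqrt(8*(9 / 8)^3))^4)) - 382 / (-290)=-73439534273 / 1310002065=-56.06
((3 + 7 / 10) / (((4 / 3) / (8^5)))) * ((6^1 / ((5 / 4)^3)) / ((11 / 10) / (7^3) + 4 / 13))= 518991642624 / 577625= 898492.35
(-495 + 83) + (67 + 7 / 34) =-11723 / 34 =-344.79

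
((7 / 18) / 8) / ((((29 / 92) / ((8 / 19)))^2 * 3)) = 236992 / 8197227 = 0.03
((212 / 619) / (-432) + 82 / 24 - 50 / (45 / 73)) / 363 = -2597041 / 12133638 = -0.21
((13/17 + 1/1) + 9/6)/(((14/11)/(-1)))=-1221/476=-2.57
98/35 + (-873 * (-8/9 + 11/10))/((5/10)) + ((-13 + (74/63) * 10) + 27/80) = -1848251/5040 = -366.72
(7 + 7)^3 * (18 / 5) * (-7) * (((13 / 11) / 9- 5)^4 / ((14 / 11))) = -148105866038144 / 4851495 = -30527881.83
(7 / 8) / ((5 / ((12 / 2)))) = 21 / 20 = 1.05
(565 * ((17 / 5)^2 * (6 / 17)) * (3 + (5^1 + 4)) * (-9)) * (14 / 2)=-8713656 / 5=-1742731.20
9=9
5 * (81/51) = 135/17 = 7.94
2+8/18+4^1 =58/9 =6.44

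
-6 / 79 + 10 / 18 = 341 / 711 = 0.48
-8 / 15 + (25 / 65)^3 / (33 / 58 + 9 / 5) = -1281218 / 2515565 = -0.51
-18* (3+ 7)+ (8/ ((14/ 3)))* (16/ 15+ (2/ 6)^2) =-18688/ 105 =-177.98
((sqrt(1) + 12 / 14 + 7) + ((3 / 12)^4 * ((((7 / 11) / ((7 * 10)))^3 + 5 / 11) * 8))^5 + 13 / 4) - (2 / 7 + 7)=4.82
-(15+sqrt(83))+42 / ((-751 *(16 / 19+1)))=-56439 / 3755 - sqrt(83)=-24.14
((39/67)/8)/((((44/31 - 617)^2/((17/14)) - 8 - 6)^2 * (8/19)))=197771098629/111444459353204365115392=0.00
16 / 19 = 0.84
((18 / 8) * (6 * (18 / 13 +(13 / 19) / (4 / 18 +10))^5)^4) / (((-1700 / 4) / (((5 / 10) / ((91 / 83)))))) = -5625943681560886242226468591699182270077815989748484774653206133728245653852246501922607421875 / 1042691732752206403528643298906383159059522845069027334709504293107644112168711103851790336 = -5395.60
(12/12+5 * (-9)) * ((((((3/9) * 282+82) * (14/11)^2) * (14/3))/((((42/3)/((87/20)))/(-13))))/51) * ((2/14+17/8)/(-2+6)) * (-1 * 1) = -670306/255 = -2628.65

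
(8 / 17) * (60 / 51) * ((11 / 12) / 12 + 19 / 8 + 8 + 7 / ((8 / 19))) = 38990 / 2601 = 14.99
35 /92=0.38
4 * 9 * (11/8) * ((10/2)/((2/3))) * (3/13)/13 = 4455/676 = 6.59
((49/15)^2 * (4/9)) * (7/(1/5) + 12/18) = 1027628/6075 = 169.16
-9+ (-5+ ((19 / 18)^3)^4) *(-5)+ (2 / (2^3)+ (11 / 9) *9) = 20457080548532491 / 1156831381426176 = 17.68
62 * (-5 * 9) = -2790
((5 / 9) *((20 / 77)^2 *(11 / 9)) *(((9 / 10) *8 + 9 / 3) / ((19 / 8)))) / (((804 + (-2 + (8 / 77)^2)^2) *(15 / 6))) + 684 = 249152158026956 / 364257489105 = 684.00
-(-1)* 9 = 9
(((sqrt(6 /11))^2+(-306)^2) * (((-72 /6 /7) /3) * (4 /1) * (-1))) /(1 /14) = 32960064 /11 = 2996369.45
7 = 7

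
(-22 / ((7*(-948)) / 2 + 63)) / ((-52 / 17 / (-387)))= 24123 / 28210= 0.86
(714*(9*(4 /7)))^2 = 13483584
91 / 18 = 5.06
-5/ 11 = -0.45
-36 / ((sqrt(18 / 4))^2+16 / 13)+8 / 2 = -340 / 149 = -2.28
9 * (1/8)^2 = 9/64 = 0.14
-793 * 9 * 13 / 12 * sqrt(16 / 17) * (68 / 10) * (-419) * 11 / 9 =95028362 * sqrt(17) / 15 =26120798.26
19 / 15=1.27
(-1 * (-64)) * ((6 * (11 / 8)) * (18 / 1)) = 9504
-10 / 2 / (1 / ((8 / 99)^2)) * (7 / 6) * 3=-0.11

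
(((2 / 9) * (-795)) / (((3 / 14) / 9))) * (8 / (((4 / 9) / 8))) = -1068480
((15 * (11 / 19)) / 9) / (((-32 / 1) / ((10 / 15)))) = -55 / 2736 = -0.02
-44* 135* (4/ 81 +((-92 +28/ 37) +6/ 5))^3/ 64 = 3372186514710416029/ 49850149950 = 67646466.82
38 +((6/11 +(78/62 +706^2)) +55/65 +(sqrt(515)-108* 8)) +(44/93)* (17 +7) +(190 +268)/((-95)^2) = sqrt(515) +19908856118614/40007825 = 497646.75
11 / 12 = 0.92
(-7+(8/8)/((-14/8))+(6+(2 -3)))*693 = -1782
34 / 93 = 0.37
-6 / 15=-2 / 5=-0.40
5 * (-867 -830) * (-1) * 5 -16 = 42409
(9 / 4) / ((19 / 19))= 9 / 4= 2.25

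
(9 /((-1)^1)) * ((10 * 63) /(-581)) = 810 /83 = 9.76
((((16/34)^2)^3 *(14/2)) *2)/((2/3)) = 5505024/24137569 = 0.23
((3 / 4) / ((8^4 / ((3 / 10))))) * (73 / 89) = 657 / 14581760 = 0.00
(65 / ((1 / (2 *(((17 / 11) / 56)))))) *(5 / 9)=5525 / 2772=1.99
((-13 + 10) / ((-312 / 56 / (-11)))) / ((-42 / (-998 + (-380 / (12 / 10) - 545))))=-61369 / 234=-262.26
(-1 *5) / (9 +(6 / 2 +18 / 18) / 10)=-25 / 47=-0.53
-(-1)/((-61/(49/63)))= -7/549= -0.01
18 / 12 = 3 / 2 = 1.50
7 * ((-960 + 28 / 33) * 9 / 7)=-94956 / 11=-8632.36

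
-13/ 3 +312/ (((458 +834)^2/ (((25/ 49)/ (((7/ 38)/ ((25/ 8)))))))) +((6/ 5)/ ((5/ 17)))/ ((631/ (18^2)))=-1594941033149/ 713060161800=-2.24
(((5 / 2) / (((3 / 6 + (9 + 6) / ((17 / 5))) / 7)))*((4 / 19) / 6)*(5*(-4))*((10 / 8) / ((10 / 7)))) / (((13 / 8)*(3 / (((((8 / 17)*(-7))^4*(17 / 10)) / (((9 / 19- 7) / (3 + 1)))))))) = 9637806080 / 175049901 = 55.06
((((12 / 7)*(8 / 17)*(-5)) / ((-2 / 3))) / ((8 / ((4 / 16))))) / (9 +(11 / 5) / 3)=675 / 34748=0.02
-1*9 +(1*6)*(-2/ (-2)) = -3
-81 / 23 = -3.52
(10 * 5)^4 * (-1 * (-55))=343750000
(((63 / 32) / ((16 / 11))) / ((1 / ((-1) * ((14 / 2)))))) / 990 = -49 / 5120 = -0.01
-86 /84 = -43 /42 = -1.02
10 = 10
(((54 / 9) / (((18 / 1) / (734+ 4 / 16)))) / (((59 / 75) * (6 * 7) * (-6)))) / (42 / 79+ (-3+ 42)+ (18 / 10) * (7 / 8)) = -9667625 / 321884766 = -0.03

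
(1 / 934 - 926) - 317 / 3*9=-1753117 / 934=-1877.00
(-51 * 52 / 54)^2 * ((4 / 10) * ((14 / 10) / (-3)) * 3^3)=-2735096 / 225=-12155.98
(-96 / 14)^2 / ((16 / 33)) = 4752 / 49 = 96.98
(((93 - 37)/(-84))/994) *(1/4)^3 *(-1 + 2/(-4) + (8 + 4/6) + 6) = -79/572544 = -0.00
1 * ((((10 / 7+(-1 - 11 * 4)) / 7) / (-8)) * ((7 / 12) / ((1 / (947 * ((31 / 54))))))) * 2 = 493.49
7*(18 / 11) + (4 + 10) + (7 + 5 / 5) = 33.45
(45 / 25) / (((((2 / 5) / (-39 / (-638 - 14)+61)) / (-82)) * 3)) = -4896753 / 652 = -7510.36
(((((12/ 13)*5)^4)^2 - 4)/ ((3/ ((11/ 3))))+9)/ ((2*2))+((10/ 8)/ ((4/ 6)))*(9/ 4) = 14781853369119431/ 234930447648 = 62920.13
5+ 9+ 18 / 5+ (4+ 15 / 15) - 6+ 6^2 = 52.60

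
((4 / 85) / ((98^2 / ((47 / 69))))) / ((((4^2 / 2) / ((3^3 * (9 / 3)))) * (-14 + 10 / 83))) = -0.00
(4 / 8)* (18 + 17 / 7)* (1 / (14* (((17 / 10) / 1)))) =715 / 1666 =0.43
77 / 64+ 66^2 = 278861 / 64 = 4357.20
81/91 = 0.89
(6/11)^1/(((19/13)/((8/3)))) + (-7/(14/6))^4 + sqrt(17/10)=sqrt(170)/10 + 17137/209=83.30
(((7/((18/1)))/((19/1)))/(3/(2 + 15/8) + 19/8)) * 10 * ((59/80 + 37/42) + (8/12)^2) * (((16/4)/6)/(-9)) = -322307/32452893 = -0.01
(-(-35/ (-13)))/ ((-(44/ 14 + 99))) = 49/ 1859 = 0.03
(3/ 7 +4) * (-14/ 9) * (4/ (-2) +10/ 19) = 1736/ 171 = 10.15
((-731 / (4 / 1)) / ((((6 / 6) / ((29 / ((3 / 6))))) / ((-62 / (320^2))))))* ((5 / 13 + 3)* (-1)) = -7228859 / 332800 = -21.72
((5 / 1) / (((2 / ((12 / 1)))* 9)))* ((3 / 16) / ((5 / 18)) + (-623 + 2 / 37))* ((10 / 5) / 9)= -102329 / 222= -460.94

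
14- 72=-58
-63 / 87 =-21 / 29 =-0.72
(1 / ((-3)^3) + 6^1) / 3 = 161 / 81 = 1.99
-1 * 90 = -90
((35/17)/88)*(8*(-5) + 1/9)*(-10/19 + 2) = -1.38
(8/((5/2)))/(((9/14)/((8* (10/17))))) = 3584/153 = 23.42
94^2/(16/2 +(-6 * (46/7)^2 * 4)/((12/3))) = -35.19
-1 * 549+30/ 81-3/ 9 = -14822/ 27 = -548.96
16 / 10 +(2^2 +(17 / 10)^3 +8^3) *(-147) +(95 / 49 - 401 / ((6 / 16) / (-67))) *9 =27844389061 / 49000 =568252.84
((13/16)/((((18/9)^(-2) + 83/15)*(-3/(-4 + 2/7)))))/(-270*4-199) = -845/6213382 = -0.00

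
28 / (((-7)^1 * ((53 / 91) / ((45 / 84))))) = -195 / 53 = -3.68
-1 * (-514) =514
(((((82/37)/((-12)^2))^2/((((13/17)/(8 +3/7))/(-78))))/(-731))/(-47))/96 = -99179/1606396603392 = -0.00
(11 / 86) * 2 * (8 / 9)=88 / 387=0.23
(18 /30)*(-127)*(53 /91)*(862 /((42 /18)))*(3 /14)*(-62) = 4856376114 /22295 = 217823.55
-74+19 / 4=-69.25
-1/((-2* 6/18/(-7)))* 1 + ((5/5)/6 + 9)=-4/3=-1.33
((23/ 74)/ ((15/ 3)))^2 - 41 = -5612371/ 136900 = -41.00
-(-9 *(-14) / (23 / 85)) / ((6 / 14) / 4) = -99960 / 23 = -4346.09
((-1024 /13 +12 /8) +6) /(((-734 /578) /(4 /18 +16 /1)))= 39092741 /42939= 910.43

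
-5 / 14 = -0.36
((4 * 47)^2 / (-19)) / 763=-35344 / 14497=-2.44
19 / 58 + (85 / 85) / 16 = 0.39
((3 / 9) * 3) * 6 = 6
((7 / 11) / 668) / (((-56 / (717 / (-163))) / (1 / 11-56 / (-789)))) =0.00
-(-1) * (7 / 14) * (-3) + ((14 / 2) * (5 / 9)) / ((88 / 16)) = -157 / 198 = -0.79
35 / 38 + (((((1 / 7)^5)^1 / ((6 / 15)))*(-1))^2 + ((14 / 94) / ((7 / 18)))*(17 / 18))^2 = 56363342755893352064051 / 53583379340433172703536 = 1.05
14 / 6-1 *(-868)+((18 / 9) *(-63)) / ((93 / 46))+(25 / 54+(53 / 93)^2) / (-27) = 1132093691 / 1401138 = 807.98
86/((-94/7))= -6.40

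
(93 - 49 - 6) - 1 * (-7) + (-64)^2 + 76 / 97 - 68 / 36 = 3614128 / 873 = 4139.89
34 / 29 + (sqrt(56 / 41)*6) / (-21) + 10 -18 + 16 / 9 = -1318 / 261 -4*sqrt(574) / 287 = -5.38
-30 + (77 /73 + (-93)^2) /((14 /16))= 5036302 /511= 9855.78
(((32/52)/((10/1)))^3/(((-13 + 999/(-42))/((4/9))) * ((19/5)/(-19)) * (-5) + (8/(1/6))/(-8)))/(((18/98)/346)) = -60763136/12286447875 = -0.00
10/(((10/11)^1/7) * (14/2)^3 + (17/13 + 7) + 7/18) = 5148/27409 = 0.19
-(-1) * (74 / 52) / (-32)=-37 / 832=-0.04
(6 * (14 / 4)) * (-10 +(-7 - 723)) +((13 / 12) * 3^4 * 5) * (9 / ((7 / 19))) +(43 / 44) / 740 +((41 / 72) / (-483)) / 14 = -597180980461 / 123846030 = -4821.96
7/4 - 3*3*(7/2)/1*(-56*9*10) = 635047/4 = 158761.75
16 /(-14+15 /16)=-256 /209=-1.22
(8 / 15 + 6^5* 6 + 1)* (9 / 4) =2099589 / 20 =104979.45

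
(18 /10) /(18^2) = 1 /180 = 0.01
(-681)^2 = 463761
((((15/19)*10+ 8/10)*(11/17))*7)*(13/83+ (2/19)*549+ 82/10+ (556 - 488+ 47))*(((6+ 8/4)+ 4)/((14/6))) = 467203319352/12734275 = 36688.65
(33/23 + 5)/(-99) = -148/2277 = -0.06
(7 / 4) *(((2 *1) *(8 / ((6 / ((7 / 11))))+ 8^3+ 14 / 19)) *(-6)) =-2254126 / 209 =-10785.29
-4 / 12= -1 / 3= -0.33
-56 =-56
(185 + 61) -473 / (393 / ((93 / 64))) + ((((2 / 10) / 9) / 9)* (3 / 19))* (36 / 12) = 1750878239 / 7168320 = 244.25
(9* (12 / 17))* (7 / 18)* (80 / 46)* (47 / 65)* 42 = 663264 / 5083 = 130.49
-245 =-245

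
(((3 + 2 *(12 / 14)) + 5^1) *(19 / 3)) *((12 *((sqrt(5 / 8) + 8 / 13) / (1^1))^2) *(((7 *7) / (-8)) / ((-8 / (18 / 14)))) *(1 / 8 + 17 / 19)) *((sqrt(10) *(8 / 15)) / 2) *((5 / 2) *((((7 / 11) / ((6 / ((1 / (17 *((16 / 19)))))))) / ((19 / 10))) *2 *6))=81375 / 1144 + 22085175 *sqrt(10) / 951808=144.51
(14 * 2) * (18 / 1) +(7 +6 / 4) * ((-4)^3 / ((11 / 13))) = -1528 / 11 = -138.91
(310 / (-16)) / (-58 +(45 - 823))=155 / 6688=0.02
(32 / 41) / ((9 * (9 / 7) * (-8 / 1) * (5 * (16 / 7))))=-49 / 66420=-0.00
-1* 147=-147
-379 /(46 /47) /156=-17813 /7176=-2.48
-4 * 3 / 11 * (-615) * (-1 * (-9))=66420 / 11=6038.18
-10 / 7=-1.43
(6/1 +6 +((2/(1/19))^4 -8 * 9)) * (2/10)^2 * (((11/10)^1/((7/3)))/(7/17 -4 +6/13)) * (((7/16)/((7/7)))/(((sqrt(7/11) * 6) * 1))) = -1149.44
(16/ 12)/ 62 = 2/ 93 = 0.02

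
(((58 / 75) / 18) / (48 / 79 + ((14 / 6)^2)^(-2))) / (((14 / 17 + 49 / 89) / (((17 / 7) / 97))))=2887413739 / 2365556685525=0.00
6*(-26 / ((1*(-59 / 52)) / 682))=93769.22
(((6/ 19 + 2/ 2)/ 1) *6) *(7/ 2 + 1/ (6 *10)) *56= 29540/ 19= 1554.74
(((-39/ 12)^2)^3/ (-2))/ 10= -4826809/ 81920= -58.92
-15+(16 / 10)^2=-311 / 25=-12.44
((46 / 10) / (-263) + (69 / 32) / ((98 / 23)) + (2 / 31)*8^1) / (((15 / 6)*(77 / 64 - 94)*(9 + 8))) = -256879054 / 1008360390275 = -0.00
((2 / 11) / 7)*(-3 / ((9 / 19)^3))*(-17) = 233206 / 18711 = 12.46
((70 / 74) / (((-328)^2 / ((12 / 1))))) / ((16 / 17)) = 1785 / 15922432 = 0.00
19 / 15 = 1.27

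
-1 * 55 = -55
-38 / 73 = -0.52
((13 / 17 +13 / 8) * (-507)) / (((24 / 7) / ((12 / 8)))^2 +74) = -2691325 / 175984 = -15.29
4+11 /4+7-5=35 /4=8.75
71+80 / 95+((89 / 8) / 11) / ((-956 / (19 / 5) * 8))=4593356671 / 63937280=71.84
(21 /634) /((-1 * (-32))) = 21 /20288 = 0.00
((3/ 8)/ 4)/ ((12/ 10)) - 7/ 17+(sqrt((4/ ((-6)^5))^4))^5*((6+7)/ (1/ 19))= -4372091646786173492870623990378393/ 13104230610753048926289914329300992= -0.33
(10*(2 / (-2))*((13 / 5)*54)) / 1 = -1404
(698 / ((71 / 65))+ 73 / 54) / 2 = 2455163 / 7668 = 320.18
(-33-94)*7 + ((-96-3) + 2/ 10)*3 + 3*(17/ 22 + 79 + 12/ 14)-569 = -1512.51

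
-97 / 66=-1.47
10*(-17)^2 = 2890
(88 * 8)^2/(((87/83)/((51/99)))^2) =8154812416/68121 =119710.70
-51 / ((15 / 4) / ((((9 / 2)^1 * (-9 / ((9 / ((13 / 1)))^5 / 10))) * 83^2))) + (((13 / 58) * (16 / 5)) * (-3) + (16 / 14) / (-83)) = 14652981107997892 / 61414605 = 238591147.95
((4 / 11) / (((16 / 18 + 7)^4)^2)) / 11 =172186884 / 78136177280737081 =0.00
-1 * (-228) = 228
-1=-1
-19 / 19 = -1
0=0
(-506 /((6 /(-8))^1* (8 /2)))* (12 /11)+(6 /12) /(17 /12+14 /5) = 46582 /253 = 184.12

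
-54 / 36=-3 / 2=-1.50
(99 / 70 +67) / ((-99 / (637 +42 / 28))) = -6115553 / 13860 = -441.24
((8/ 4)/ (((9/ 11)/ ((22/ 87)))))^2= 234256/ 613089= 0.38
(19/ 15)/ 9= 19/ 135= 0.14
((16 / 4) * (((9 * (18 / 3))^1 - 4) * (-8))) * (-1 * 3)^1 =4800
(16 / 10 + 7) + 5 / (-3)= 6.93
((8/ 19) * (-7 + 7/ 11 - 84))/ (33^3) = -7952/ 7510833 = -0.00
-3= -3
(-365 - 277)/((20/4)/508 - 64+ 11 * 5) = 326136/4567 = 71.41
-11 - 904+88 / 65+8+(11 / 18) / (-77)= -7417307 / 8190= -905.65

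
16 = 16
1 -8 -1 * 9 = -16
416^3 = 71991296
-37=-37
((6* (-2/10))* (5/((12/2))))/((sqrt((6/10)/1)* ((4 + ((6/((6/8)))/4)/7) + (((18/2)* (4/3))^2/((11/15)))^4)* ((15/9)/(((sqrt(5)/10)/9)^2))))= -102487* sqrt(15)/1234235588069763000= -0.00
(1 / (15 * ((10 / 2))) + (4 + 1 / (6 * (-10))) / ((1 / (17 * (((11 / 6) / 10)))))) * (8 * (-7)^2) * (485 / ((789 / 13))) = 2764501649 / 71010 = 38931.16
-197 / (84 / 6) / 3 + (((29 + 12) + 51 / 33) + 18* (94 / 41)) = 1498753 / 18942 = 79.12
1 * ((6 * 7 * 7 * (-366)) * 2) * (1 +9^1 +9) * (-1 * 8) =32711616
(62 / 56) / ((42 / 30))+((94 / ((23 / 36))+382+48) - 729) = -681063 / 4508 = -151.08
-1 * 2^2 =-4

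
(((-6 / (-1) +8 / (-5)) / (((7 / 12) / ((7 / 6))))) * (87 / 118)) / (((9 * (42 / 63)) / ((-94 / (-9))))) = 29986 / 2655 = 11.29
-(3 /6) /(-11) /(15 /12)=2 /55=0.04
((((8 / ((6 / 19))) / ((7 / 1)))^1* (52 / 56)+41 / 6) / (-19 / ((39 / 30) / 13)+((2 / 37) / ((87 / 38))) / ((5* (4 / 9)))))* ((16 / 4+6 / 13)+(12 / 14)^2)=-8870195925 / 31815192409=-0.28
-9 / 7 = -1.29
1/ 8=0.12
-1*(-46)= 46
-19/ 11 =-1.73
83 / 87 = 0.95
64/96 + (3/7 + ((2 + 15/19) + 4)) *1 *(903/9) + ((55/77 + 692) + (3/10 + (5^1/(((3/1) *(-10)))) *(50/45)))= 1417.71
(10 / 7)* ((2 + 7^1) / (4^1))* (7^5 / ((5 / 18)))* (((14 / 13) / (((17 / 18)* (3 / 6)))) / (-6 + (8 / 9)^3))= -35727715548 / 426751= -83720.29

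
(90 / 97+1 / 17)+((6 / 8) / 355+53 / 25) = 3.11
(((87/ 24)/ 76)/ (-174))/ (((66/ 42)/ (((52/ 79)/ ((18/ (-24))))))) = 91/ 594396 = 0.00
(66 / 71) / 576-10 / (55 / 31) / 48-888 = -66587371 / 74976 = -888.12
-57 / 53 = -1.08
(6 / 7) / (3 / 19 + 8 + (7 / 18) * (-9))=0.18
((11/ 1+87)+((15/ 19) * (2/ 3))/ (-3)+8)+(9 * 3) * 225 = 352307/ 57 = 6180.82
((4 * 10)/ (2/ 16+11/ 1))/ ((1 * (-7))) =-320/ 623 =-0.51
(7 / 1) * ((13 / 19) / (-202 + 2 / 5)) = -65 / 2736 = -0.02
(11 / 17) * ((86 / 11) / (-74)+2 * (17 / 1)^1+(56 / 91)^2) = 2357403 / 106301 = 22.18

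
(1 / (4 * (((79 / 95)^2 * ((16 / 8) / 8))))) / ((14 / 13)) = 117325 / 87374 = 1.34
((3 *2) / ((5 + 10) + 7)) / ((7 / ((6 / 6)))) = 3 / 77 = 0.04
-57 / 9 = -19 / 3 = -6.33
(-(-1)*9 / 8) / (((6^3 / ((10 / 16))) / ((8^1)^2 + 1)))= 325 / 1536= 0.21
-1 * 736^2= -541696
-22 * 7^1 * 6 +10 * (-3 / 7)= -6498 / 7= -928.29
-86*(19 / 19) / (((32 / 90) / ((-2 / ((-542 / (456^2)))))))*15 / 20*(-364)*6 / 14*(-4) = -23537835360 / 271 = -86855481.03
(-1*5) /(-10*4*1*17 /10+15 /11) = 55 /733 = 0.08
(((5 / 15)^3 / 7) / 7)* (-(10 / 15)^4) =-16 / 107163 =-0.00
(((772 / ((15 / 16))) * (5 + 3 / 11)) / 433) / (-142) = -358208 / 5072595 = -0.07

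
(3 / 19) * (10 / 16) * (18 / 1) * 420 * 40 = 567000 / 19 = 29842.11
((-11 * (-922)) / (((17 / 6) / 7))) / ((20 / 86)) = 9158226 / 85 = 107743.84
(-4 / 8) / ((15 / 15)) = -1 / 2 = -0.50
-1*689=-689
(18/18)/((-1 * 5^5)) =-1/3125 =-0.00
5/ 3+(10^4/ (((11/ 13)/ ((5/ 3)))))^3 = 274625000000059895/ 35937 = 7641845451764.47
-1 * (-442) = 442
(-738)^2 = 544644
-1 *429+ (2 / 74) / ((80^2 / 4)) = -25396799 / 59200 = -429.00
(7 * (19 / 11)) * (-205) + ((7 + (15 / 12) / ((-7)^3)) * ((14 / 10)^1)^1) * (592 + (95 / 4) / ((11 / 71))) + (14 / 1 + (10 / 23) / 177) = 848823826177 / 175541520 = 4835.46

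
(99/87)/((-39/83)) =-913/377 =-2.42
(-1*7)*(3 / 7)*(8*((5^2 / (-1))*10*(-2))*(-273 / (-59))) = -3276000 / 59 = -55525.42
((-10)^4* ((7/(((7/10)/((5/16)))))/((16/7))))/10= 21875/16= 1367.19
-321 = -321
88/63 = 1.40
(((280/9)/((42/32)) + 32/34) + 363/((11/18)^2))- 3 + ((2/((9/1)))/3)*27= 457001/459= 995.64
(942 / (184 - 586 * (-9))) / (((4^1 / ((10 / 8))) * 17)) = 2355 / 742288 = 0.00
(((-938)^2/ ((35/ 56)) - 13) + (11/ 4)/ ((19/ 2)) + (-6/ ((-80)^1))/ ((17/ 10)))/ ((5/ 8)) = 2252380.37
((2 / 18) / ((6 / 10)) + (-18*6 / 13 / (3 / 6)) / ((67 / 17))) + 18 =328517 / 23517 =13.97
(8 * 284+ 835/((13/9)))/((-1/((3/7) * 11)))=-174669/13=-13436.08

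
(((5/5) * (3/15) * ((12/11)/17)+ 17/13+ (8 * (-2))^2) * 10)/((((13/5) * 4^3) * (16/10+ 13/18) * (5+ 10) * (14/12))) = 140747895/369881512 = 0.38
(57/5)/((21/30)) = 16.29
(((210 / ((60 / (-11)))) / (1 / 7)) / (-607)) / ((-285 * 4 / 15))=-539 / 92264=-0.01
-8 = -8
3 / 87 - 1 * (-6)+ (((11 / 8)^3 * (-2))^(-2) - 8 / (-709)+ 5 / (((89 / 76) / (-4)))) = -35646822111773 / 3241830849169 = -11.00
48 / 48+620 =621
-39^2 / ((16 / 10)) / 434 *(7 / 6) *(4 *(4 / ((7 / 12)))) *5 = -76050 / 217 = -350.46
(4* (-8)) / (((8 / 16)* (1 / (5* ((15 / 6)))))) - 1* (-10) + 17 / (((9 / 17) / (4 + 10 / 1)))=-3064 / 9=-340.44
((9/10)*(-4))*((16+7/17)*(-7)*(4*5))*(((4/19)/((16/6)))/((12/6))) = 105462/323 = 326.51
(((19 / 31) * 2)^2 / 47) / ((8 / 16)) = 2888 / 45167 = 0.06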